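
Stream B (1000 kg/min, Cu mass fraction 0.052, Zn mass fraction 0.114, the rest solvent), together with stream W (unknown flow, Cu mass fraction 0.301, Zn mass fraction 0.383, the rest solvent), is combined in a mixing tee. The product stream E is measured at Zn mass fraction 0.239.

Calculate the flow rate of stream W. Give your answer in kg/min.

Let W be the unknown flow. Total out = 1000 + W.
Zn balance: 114 + 0.383·W = 0.239·(1000 + W)
(0.383 − 0.239)·W = 0.239×1000 − 114 = 125
W = 125 / 0.144 = 868.06 kg/min

868.1 kg/min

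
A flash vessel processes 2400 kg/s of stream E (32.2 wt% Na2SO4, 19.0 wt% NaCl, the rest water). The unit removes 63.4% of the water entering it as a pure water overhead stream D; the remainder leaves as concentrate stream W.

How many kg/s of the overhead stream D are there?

water entering = 2400×0.488 = 1171.2 kg/s; overhead removed = 0.634×1171.2 = 742.54 kg/s.

742.5 kg/s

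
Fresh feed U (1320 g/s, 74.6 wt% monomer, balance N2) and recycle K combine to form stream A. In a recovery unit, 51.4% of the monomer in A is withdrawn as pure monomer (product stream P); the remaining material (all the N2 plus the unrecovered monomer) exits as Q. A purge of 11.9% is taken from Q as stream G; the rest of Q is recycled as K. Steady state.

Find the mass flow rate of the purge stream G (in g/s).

434.9 g/s

N2 enters only via U and leaves only via the purge: 1320×0.254 = 0.119×(N2 in Q), and the recovery unit passes all N2, so N2 in A = N2 in Q = 2817.5 g/s.
monomer in A: m_A = 1320×0.746 + (1−0.119)·(1−0.514)·m_A, so m_A = 984.72/0.5718 = 1722 g/s.
Q = (1−0.514)×1722 + 2817.5 = 3654.4 g/s.
Purge G = 0.119×3654.4 = 434.87 g/s.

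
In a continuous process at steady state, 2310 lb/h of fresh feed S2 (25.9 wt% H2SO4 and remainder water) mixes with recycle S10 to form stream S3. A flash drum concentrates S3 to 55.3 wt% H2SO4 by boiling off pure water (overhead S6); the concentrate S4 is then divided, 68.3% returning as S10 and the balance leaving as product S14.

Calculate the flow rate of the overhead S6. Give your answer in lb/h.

Overall H2SO4 balance (none leaves overhead): H2SO4 in fresh feed = H2SO4 in product, i.e. 2310×0.259 = (1−0.683)·S4·0.553.
S4 = 598.29/(0.553×0.317) = 3412.9 lb/h.
Recycle S10 = 0.683×3412.9 = 2331 lb/h.
Combined feed S3 = 2310 + 2331 = 4641 lb/h.
Overhead S6 = S3 − S4 = 4641 − 3412.9 = 1228.1 lb/h.

1228 lb/h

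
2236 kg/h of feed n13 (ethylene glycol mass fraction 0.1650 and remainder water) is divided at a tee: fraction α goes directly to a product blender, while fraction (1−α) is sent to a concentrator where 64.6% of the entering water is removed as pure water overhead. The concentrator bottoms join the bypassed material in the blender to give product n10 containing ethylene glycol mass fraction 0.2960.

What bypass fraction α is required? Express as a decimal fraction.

All 2236×0.165 = 368.94 kg/h of ethylene glycol reaches n10, so n10 = 368.94/0.296 = 1246.4 kg/h and vapour = 989.58 kg/h.
The evaporator receives (1−α)·2236 of feed at 0.835 water and removes 0.646 of that water:
0.646×0.835×(1−α)×2236 = 989.58
(1−α) = 989.58/1206.1 = 0.8205;  α = 0.1795.

0.180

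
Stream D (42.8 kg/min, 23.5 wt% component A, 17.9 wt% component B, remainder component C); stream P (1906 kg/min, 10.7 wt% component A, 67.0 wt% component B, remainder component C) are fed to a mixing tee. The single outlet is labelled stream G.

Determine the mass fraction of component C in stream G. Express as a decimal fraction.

0.231

Total flow out = 42.8 + 1906 = 1948.8 kg/min.
component C in = 42.8×0.586 + 1906×0.223 = 450.12 kg/min.
component C mass fraction in G = 450.12/1948.8 = 0.231.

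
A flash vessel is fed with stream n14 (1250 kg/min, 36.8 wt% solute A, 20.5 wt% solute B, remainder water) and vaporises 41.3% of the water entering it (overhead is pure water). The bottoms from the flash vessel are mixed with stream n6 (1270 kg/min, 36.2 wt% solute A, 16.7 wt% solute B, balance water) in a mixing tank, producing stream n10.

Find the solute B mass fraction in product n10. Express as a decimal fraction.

0.204

Vapour removed = 0.413×0.427×1250 = 220.44 kg/min; concentrate = 1029.6 kg/min.
solute B reaching the mixer = 256.25 (from concentrate) + 1270×0.167 = 468.34 kg/min.
Product flow = 1029.6 + 1270 = 2299.6 kg/min; solute B fraction = 0.204.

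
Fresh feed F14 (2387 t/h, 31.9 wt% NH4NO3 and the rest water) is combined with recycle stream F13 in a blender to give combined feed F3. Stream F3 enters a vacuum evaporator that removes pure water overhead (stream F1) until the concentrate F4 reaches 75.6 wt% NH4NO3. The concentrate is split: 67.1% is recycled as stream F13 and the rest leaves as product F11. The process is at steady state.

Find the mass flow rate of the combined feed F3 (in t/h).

4441 t/h

Overall NH4NO3 balance (none leaves overhead): NH4NO3 in fresh feed = NH4NO3 in product, i.e. 2387×0.319 = (1−0.671)·F4·0.756.
F4 = 761.45/(0.756×0.329) = 3061.4 t/h.
Recycle F13 = 0.671×3061.4 = 2054.2 t/h.
Combined feed F3 = 2387 + 2054.2 = 4441.2 t/h.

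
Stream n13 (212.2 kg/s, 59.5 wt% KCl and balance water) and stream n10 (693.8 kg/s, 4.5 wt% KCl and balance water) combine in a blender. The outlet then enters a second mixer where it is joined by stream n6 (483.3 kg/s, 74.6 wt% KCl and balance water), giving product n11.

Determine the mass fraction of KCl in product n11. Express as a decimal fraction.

Overall, product flow = 1389.3 kg/s.
KCl in = 212.2×0.595 + 693.8×0.045 + 483.3×0.746 = 518.02 kg/s.
KCl fraction in n11 = 0.373.

0.373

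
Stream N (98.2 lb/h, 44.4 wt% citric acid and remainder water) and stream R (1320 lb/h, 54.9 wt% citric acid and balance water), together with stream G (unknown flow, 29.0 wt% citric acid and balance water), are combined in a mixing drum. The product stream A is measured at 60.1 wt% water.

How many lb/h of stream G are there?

1857 lb/h

Let G be the unknown flow. Total out = 1418.2 + G.
water balance: 649.92 + 0.710·G = 0.601·(1418.2 + G)
(0.710 − 0.601)·G = 0.601×1418.2 − 649.92 = 202.42
G = 202.42 / 0.109 = 1857.1 lb/h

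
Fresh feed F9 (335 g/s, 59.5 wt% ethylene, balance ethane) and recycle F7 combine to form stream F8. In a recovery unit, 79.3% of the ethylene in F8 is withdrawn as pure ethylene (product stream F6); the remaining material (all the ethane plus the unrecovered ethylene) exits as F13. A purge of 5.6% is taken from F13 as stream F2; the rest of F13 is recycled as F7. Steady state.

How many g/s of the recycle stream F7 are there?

ethane enters only via F9 and leaves only via the purge: 335×0.405 = 0.056×(ethane in F13), and the recovery unit passes all ethane, so ethane in F8 = ethane in F13 = 2422.8 g/s.
ethylene in F8: m_A = 335×0.595 + (1−0.056)·(1−0.793)·m_A, so m_A = 199.32/0.8046 = 247.73 g/s.
F13 = (1−0.793)×247.73 + 2422.8 = 2474 g/s.
Recycle F7 = (1−0.056)×2474 = 2335.5 g/s.

2336 g/s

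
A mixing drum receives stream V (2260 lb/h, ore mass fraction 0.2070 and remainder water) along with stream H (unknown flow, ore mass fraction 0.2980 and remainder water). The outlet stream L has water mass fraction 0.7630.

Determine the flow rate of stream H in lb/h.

1111 lb/h

Let H be the unknown flow. Total out = 2260 + H.
water balance: 1792.2 + 0.702·H = 0.763·(2260 + H)
(0.702 − 0.763)·H = 0.763×2260 − 1792.2 = -67.8
H = -67.8 / -0.061 = 1111.5 lb/h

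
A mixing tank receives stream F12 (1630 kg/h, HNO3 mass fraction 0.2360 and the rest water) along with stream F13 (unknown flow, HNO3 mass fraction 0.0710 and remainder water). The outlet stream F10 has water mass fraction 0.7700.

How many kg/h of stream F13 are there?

61.51 kg/h

Let F13 be the unknown flow. Total out = 1630 + F13.
water balance: 1245.3 + 0.929·F13 = 0.770·(1630 + F13)
(0.929 − 0.770)·F13 = 0.770×1630 − 1245.3 = 9.78
F13 = 9.78 / 0.159 = 61.509 kg/h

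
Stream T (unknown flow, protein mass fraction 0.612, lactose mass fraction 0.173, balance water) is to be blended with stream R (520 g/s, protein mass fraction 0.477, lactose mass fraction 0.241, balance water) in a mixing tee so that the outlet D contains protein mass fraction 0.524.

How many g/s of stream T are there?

Let T be the unknown flow. Total out = 520 + T.
protein balance: 248.04 + 0.612·T = 0.524·(520 + T)
(0.612 − 0.524)·T = 0.524×520 − 248.04 = 24.44
T = 24.44 / 0.088 = 277.73 g/s

277.7 g/s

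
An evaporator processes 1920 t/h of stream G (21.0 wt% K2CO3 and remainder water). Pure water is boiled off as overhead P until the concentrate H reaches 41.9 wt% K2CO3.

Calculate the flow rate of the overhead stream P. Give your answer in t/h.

957.7 t/h

K2CO3 is conserved: 1920×0.210 = 403.2 t/h all reports to the concentrate.
Concentrate = 403.2/(target fraction) = 962.29 t/h.
Overhead = 1920 − 962.29 = 957.71 t/h.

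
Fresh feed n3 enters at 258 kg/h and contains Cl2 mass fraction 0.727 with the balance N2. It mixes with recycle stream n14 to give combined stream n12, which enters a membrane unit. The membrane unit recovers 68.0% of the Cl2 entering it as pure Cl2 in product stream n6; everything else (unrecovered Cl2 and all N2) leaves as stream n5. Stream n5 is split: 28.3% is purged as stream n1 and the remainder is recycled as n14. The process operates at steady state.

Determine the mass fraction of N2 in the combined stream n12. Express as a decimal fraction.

0.506

N2 enters only via n3 and leaves only via the purge: 258×0.273 = 0.283×(N2 in n5), and the membrane unit passes all N2, so N2 in n12 = N2 in n5 = 248.88 kg/h.
Cl2 in n12: m_A = 258×0.727 + (1−0.283)·(1−0.680)·m_A, so m_A = 187.57/0.7706 = 243.42 kg/h.
n12 = 243.42 + 248.88 = 492.3 kg/h.
N2 fraction in n12 = 248.88/492.3 = 0.506.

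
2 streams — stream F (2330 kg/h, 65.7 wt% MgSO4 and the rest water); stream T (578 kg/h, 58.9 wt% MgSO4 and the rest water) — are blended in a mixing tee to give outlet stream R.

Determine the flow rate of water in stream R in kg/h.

1037 kg/h

water out = water in = 2330×0.343 + 578×0.411 = 1036.7 kg/h.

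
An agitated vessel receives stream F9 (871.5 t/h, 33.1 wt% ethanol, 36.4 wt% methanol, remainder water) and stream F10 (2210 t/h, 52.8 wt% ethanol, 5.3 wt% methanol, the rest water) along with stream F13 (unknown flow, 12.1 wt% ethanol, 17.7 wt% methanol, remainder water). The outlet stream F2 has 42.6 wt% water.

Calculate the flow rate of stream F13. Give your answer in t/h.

438.1 t/h

Let F13 be the unknown flow. Total out = 3081.5 + F13.
water balance: 1191.8 + 0.702·F13 = 0.426·(3081.5 + F13)
(0.702 − 0.426)·F13 = 0.426×3081.5 − 1191.8 = 120.92
F13 = 120.92 / 0.276 = 438.12 t/h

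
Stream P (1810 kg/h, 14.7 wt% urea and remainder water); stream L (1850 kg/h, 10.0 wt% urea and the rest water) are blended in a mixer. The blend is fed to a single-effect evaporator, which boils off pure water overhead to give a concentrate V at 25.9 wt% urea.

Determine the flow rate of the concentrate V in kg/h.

urea entering = 1810×0.147 + 1850×0.100 = 451.07 kg/h.
All urea reports to V, so V = 451.07/0.259 = 1741.6 kg/h.

1742 kg/h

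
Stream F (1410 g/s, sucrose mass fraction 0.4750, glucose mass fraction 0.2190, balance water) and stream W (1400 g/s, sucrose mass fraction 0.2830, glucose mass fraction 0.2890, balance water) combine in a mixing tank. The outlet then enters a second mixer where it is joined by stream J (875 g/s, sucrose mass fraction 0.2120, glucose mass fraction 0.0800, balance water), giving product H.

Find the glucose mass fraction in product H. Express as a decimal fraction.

Overall, product flow = 3685 g/s.
glucose in = 1410×0.219 + 1400×0.289 + 875×0.080 = 783.39 g/s.
glucose fraction in H = 0.2126.

0.2126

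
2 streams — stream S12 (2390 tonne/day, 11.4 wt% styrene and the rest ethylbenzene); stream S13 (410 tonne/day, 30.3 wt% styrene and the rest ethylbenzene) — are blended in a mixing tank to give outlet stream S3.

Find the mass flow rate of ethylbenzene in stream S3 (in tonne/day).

ethylbenzene out = ethylbenzene in = 2390×0.886 + 410×0.697 = 2403.3 tonne/day.

2403 tonne/day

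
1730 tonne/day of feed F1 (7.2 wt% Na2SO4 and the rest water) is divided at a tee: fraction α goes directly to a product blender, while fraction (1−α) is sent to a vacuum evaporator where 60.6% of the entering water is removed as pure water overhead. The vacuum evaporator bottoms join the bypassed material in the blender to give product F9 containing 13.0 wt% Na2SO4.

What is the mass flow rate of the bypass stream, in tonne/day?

357.5 tonne/day

All 1730×0.072 = 124.56 tonne/day of Na2SO4 reaches F9, so F9 = 124.56/0.130 = 958.15 tonne/day and vapour = 771.85 tonne/day.
The evaporator receives (1−α)·1730 of feed at 0.928 water and removes 0.606 of that water:
0.606×0.928×(1−α)×1730 = 771.85
(1−α) = 771.85/972.9 = 0.7933;  α = 0.2067.
Bypass flow = 0.2067×1730 = 357.51 tonne/day.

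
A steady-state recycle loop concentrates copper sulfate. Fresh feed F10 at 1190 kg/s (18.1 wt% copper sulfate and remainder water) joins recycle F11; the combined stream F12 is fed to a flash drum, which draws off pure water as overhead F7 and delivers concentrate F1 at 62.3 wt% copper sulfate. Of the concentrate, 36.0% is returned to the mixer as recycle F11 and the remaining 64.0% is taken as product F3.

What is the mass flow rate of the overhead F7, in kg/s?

844.3 kg/s

Overall copper sulfate balance (none leaves overhead): copper sulfate in fresh feed = copper sulfate in product, i.e. 1190×0.181 = (1−0.360)·F1·0.623.
F1 = 215.39/(0.623×0.640) = 540.2 kg/s.
Recycle F11 = 0.360×540.2 = 194.47 kg/s.
Combined feed F12 = 1190 + 194.47 = 1384.5 kg/s.
Overhead F7 = F12 − F1 = 1384.5 − 540.2 = 844.27 kg/s.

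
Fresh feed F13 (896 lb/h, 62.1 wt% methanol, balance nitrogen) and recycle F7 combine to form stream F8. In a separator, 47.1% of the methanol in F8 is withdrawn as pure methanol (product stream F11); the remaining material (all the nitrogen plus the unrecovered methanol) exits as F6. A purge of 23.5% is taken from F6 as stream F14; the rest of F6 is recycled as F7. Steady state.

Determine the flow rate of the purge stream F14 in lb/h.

nitrogen enters only via F13 and leaves only via the purge: 896×0.379 = 0.235×(nitrogen in F6), and the separator passes all nitrogen, so nitrogen in F8 = nitrogen in F6 = 1445 lb/h.
methanol in F8: m_A = 896×0.621 + (1−0.235)·(1−0.471)·m_A, so m_A = 556.42/0.5953 = 934.66 lb/h.
F6 = (1−0.471)×934.66 + 1445 = 1939.5 lb/h.
Purge F14 = 0.235×1939.5 = 455.78 lb/h.

455.8 lb/h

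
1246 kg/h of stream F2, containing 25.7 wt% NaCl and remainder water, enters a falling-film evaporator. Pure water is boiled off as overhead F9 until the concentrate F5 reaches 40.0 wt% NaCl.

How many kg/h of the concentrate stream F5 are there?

NaCl is conserved: 1246×0.257 = 320.22 kg/h all reports to the concentrate.
Concentrate = 320.22/(target fraction) = 800.55 kg/h.

800.6 kg/h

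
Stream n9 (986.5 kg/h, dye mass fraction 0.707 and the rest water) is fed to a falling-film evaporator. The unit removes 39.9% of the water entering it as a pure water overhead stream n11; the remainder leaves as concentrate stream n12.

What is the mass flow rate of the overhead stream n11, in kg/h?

115.3 kg/h

water entering = 986.5×0.293 = 289.04 kg/h; overhead removed = 0.399×289.04 = 115.33 kg/h.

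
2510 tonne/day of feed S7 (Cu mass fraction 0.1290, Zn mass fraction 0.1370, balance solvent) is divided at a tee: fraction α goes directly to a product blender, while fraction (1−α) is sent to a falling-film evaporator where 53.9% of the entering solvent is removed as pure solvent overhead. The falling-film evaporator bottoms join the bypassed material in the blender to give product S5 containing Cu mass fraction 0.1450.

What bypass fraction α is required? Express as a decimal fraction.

All 2510×0.129 = 323.79 tonne/day of Cu reaches S5, so S5 = 323.79/0.145 = 2233 tonne/day and vapour = 276.97 tonne/day.
The evaporator receives (1−α)·2510 of feed at 0.734 solvent and removes 0.539 of that solvent:
0.539×0.734×(1−α)×2510 = 276.97
(1−α) = 276.97/993.02 = 0.2789;  α = 0.7211.

0.721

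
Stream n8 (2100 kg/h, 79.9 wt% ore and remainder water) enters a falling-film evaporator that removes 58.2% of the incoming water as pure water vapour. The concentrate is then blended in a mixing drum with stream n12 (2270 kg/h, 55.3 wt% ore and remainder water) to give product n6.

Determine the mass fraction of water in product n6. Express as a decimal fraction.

Vapour removed = 0.582×0.201×2100 = 245.66 kg/h; concentrate = 1854.3 kg/h.
water reaching the mixer = 176.44 (from concentrate) + 2270×0.447 = 1191.1 kg/h.
Product flow = 1854.3 + 2270 = 4124.3 kg/h; water fraction = 0.2888.

0.2888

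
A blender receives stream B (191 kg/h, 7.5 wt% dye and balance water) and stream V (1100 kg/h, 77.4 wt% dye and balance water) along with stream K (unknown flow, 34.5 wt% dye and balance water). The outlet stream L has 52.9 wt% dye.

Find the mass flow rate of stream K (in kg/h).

Let K be the unknown flow. Total out = 1291 + K.
dye balance: 865.73 + 0.345·K = 0.529·(1291 + K)
(0.345 − 0.529)·K = 0.529×1291 − 865.73 = -182.79
K = -182.79 / -0.184 = 993.4 kg/h

993.4 kg/h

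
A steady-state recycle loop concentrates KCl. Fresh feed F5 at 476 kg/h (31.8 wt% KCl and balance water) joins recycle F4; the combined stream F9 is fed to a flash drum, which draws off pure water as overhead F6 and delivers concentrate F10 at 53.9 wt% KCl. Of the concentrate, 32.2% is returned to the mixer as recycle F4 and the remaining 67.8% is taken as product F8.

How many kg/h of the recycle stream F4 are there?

133.4 kg/h

Overall KCl balance (none leaves overhead): KCl in fresh feed = KCl in product, i.e. 476×0.318 = (1−0.322)·F10·0.539.
F10 = 151.37/(0.539×0.678) = 414.21 kg/h.
Recycle F4 = 0.322×414.21 = 133.37 kg/h.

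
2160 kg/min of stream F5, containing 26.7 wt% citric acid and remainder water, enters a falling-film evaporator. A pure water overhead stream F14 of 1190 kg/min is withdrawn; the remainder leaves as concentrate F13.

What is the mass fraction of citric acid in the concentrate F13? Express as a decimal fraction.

citric acid is not removed: 2160×0.267 = 576.72 kg/min of citric acid enters F13.
Concentrate = 2160 − 1190 = 970 kg/min.
Mass fraction = 576.72/970 = 0.595.

0.595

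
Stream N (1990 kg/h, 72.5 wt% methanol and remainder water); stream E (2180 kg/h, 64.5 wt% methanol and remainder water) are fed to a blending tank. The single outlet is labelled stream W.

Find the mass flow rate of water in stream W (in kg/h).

1321 kg/h

water out = water in = 1990×0.275 + 2180×0.355 = 1321.2 kg/h.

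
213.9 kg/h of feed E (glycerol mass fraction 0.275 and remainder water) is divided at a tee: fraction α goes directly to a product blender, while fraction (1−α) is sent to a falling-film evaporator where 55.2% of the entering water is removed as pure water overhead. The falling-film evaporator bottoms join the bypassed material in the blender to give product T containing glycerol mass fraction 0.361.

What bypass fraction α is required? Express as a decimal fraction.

0.405

All 213.9×0.275 = 58.823 kg/h of glycerol reaches T, so T = 58.823/0.361 = 162.94 kg/h and vapour = 50.957 kg/h.
The evaporator receives (1−α)·213.9 of feed at 0.725 water and removes 0.552 of that water:
0.552×0.725×(1−α)×213.9 = 50.957
(1−α) = 50.957/85.603 = 0.5953;  α = 0.4047.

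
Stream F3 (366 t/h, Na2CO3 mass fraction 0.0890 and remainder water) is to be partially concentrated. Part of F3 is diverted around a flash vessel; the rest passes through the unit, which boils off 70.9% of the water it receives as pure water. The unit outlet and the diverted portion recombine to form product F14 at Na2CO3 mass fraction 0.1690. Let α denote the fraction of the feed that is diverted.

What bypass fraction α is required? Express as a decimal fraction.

0.267

All 366×0.089 = 32.574 t/h of Na2CO3 reaches F14, so F14 = 32.574/0.169 = 192.75 t/h and vapour = 173.25 t/h.
The evaporator receives (1−α)·366 of feed at 0.911 water and removes 0.709 of that water:
0.709×0.911×(1−α)×366 = 173.25
(1−α) = 173.25/236.4 = 0.7329;  α = 0.2671.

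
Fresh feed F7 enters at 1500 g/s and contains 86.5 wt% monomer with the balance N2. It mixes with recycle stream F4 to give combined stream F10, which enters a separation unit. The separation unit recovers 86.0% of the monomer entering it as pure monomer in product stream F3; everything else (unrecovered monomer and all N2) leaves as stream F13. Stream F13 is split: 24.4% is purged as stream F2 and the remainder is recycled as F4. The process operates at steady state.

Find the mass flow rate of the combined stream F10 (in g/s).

N2 enters only via F7 and leaves only via the purge: 1500×0.135 = 0.244×(N2 in F13), and the separation unit passes all N2, so N2 in F10 = N2 in F13 = 829.92 g/s.
monomer in F10: m_A = 1500×0.865 + (1−0.244)·(1−0.860)·m_A, so m_A = 1297.5/0.8942 = 1451.1 g/s.
F10 = 1451.1 + 829.92 = 2281 g/s.

2281 g/s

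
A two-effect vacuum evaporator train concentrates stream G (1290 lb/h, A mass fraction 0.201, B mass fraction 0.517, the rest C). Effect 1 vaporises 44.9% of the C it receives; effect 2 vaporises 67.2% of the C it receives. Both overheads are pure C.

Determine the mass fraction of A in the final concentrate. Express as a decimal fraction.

C in feed = 1290×0.282 = 363.78 lb/h.
After stage 1: C left = (1−0.449)×363.78 = 200.44; stream total = 1126.7 lb/h.
After stage 2: C left = (1−0.672)×200.44 = 65.745; final concentrate = 991.97 lb/h.
A fraction = 259.29/991.97 = 0.261.

0.261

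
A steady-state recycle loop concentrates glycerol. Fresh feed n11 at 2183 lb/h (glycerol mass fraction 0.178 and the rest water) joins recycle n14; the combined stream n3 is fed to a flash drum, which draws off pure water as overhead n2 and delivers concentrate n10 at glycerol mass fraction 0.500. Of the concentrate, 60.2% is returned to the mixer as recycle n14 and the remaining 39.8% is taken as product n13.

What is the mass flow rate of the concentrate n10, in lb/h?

Overall glycerol balance (none leaves overhead): glycerol in fresh feed = glycerol in product, i.e. 2183×0.178 = (1−0.602)·n10·0.500.
n10 = 388.57/(0.500×0.398) = 1952.6 lb/h.

1953 lb/h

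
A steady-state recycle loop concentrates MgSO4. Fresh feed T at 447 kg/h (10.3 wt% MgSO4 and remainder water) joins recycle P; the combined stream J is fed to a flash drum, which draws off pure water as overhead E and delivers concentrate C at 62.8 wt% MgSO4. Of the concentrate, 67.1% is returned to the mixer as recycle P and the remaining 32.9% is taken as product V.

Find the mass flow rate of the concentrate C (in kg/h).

Overall MgSO4 balance (none leaves overhead): MgSO4 in fresh feed = MgSO4 in product, i.e. 447×0.103 = (1−0.671)·C·0.628.
C = 46.041/(0.628×0.329) = 222.84 kg/h.

222.8 kg/h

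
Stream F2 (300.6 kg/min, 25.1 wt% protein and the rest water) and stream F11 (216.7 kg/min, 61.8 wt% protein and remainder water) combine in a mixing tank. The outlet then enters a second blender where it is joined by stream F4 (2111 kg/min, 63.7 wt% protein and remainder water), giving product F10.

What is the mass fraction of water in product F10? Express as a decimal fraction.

Overall, product flow = 2628.3 kg/min.
water in = 300.6×0.749 + 216.7×0.382 + 2111×0.363 = 1074.2 kg/min.
water fraction in F10 = 0.409.

0.409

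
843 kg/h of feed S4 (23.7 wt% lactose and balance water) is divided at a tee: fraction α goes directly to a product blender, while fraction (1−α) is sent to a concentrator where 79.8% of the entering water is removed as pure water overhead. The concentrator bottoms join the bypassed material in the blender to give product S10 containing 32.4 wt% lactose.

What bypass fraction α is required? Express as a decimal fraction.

All 843×0.237 = 199.79 kg/h of lactose reaches S10, so S10 = 199.79/0.324 = 616.64 kg/h and vapour = 226.36 kg/h.
The evaporator receives (1−α)·843 of feed at 0.763 water and removes 0.798 of that water:
0.798×0.763×(1−α)×843 = 226.36
(1−α) = 226.36/513.28 = 0.4410;  α = 0.5590.

0.559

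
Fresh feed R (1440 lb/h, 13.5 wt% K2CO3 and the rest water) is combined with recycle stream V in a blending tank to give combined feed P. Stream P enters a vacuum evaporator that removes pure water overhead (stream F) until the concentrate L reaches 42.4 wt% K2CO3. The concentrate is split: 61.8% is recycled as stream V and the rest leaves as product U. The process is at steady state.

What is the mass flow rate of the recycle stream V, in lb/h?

741.7 lb/h

Overall K2CO3 balance (none leaves overhead): K2CO3 in fresh feed = K2CO3 in product, i.e. 1440×0.135 = (1−0.618)·L·0.424.
L = 194.4/(0.424×0.382) = 1200.2 lb/h.
Recycle V = 0.618×1200.2 = 741.75 lb/h.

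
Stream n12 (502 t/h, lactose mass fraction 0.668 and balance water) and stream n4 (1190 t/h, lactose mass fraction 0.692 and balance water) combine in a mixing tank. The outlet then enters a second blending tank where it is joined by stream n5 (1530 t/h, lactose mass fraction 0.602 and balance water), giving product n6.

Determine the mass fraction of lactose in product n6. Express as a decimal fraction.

0.646

Overall, product flow = 3222 t/h.
lactose in = 502×0.668 + 1190×0.692 + 1530×0.602 = 2079.9 t/h.
lactose fraction in n6 = 0.646.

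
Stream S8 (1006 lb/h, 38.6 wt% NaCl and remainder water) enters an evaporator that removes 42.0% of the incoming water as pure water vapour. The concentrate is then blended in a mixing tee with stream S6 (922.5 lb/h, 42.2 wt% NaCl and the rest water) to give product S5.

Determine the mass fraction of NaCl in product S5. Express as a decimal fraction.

Vapour removed = 0.420×0.614×1006 = 259.43 lb/h; concentrate = 746.57 lb/h.
NaCl reaching the mixer = 388.32 (from concentrate) + 922.5×0.422 = 777.61 lb/h.
Product flow = 746.57 + 922.5 = 1669.1 lb/h; NaCl fraction = 0.466.

0.466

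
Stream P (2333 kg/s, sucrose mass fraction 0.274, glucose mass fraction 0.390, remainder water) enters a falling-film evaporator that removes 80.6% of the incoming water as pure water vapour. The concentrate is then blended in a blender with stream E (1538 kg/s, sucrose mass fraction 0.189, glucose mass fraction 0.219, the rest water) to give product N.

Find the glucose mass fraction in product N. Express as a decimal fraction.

Vapour removed = 0.806×0.336×2333 = 631.81 kg/s; concentrate = 1701.2 kg/s.
glucose reaching the mixer = 909.87 (from concentrate) + 1538×0.219 = 1246.7 kg/s.
Product flow = 1701.2 + 1538 = 3239.2 kg/s; glucose fraction = 0.385.

0.385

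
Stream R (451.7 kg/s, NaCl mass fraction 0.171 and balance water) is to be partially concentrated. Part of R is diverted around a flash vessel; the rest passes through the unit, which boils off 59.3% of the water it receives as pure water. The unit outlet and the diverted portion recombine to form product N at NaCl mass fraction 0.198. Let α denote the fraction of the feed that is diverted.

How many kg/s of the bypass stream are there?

All 451.7×0.171 = 77.241 kg/s of NaCl reaches N, so N = 77.241/0.198 = 390.1 kg/s and vapour = 61.595 kg/s.
The evaporator receives (1−α)·451.7 of feed at 0.829 water and removes 0.593 of that water:
0.593×0.829×(1−α)×451.7 = 61.595
(1−α) = 61.595/222.05 = 0.2774;  α = 0.7226.
Bypass flow = 0.7226×451.7 = 326.4 kg/s.

326.4 kg/s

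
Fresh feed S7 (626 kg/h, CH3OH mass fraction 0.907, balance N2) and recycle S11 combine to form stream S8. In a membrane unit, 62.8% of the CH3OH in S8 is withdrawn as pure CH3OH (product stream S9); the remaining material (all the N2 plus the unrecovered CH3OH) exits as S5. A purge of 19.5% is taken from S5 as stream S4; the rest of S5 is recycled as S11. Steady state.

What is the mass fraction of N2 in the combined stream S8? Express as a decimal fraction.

0.269

N2 enters only via S7 and leaves only via the purge: 626×0.093 = 0.195×(N2 in S5), and the membrane unit passes all N2, so N2 in S8 = N2 in S5 = 298.55 kg/h.
CH3OH in S8: m_A = 626×0.907 + (1−0.195)·(1−0.628)·m_A, so m_A = 567.78/0.7005 = 810.49 kg/h.
S8 = 810.49 + 298.55 = 1109 kg/h.
N2 fraction in S8 = 298.55/1109 = 0.269.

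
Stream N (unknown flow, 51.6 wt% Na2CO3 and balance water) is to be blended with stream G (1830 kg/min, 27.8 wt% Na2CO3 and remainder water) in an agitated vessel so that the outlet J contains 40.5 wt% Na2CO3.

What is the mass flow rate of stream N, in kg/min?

Let N be the unknown flow. Total out = 1830 + N.
Na2CO3 balance: 508.74 + 0.516·N = 0.405·(1830 + N)
(0.516 − 0.405)·N = 0.405×1830 − 508.74 = 232.41
N = 232.41 / 0.111 = 2093.8 kg/min

2094 kg/min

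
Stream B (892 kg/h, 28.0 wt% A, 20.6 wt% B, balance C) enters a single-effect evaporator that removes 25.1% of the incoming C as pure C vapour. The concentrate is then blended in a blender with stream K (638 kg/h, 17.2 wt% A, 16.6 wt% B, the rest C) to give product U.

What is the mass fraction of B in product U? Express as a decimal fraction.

Vapour removed = 0.251×0.514×892 = 115.08 kg/h; concentrate = 776.92 kg/h.
B reaching the mixer = 183.75 (from concentrate) + 638×0.166 = 289.66 kg/h.
Product flow = 776.92 + 638 = 1414.9 kg/h; B fraction = 0.2047.

0.2047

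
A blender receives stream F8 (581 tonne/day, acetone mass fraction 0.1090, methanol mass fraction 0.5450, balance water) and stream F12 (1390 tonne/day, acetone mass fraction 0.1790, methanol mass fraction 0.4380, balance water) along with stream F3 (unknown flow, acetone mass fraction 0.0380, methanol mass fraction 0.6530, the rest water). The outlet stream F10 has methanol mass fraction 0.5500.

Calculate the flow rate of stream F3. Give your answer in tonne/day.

Let F3 be the unknown flow. Total out = 1971 + F3.
methanol balance: 925.47 + 0.653·F3 = 0.550·(1971 + F3)
(0.653 − 0.550)·F3 = 0.550×1971 − 925.47 = 158.59
F3 = 158.59 / 0.103 = 1539.7 tonne/day

1540 tonne/day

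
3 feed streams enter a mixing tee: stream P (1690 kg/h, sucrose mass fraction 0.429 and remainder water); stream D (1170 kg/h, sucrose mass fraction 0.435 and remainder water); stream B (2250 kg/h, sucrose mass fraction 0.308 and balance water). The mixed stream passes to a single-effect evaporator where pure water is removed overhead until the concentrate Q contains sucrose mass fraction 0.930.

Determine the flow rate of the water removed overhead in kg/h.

3038 kg/h

sucrose entering = 1690×0.429 + 1170×0.435 + 2250×0.308 = 1927 kg/h.
All sucrose reports to Q, so Q = 1927/0.930 = 2072 kg/h.
Total feed = 5110 kg/h; overhead = 5110 − 2072 = 3038 kg/h.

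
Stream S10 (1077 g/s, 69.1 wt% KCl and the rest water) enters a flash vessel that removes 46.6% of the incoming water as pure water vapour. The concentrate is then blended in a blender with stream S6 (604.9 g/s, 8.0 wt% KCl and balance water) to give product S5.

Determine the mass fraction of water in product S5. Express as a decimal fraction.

0.481

Vapour removed = 0.466×0.309×1077 = 155.08 g/s; concentrate = 921.92 g/s.
water reaching the mixer = 177.71 (from concentrate) + 604.9×0.920 = 734.22 g/s.
Product flow = 921.92 + 604.9 = 1526.8 g/s; water fraction = 0.481.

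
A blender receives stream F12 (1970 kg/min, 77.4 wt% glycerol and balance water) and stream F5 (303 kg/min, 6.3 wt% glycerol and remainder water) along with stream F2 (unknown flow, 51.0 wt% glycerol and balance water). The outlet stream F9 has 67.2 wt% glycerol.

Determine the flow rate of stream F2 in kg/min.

101.3 kg/min

Let F2 be the unknown flow. Total out = 2273 + F2.
glycerol balance: 1543.9 + 0.510·F2 = 0.672·(2273 + F2)
(0.510 − 0.672)·F2 = 0.672×2273 − 1543.9 = -16.413
F2 = -16.413 / -0.162 = 101.31 kg/min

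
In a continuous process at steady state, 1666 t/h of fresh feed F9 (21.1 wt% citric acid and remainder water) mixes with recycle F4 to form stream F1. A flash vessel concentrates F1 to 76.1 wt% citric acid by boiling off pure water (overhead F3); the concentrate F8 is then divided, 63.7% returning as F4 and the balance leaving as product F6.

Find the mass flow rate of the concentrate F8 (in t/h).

Overall citric acid balance (none leaves overhead): citric acid in fresh feed = citric acid in product, i.e. 1666×0.211 = (1−0.637)·F8·0.761.
F8 = 351.53/(0.761×0.363) = 1272.5 t/h.

1273 t/h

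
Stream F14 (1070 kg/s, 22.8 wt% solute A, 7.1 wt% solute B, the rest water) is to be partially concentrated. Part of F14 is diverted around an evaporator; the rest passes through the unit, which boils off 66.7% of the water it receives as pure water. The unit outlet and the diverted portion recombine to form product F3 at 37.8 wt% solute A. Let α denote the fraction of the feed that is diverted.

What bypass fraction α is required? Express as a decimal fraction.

0.151

All 1070×0.228 = 243.96 kg/s of solute A reaches F3, so F3 = 243.96/0.378 = 645.4 kg/s and vapour = 424.6 kg/s.
The evaporator receives (1−α)·1070 of feed at 0.701 water and removes 0.667 of that water:
0.667×0.701×(1−α)×1070 = 424.6
(1−α) = 424.6/500.3 = 0.8487;  α = 0.1513.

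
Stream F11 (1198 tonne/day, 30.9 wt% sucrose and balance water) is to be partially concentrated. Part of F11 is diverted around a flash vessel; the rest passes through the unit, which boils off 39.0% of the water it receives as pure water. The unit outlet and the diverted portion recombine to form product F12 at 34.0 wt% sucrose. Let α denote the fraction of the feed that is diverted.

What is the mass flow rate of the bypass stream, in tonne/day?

792.7 tonne/day

All 1198×0.309 = 370.18 tonne/day of sucrose reaches F12, so F12 = 370.18/0.340 = 1088.8 tonne/day and vapour = 109.23 tonne/day.
The evaporator receives (1−α)·1198 of feed at 0.691 water and removes 0.390 of that water:
0.390×0.691×(1−α)×1198 = 109.23
(1−α) = 109.23/322.85 = 0.3383;  α = 0.6617.
Bypass flow = 0.6617×1198 = 792.68 tonne/day.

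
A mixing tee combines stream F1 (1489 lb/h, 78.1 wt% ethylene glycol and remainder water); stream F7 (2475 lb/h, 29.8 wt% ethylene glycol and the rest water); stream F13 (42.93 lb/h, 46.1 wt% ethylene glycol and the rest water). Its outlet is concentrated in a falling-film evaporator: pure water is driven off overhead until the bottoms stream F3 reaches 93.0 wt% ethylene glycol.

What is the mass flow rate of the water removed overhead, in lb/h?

1942 lb/h

ethylene glycol entering = 1489×0.781 + 2475×0.298 + 42.93×0.461 = 1920.2 lb/h.
All ethylene glycol reports to F3, so F3 = 1920.2/0.930 = 2064.8 lb/h.
Total feed = 4006.9 lb/h; overhead = 4006.9 − 2064.8 = 1942.1 lb/h.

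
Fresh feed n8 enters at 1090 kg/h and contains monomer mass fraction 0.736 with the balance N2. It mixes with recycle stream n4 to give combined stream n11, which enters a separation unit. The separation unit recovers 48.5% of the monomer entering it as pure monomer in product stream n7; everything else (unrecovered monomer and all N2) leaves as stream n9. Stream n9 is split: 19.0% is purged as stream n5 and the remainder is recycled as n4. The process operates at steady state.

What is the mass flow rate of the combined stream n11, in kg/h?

N2 enters only via n8 and leaves only via the purge: 1090×0.264 = 0.190×(N2 in n9), and the separation unit passes all N2, so N2 in n11 = N2 in n9 = 1514.5 kg/h.
monomer in n11: m_A = 1090×0.736 + (1−0.190)·(1−0.485)·m_A, so m_A = 802.24/0.5828 = 1376.4 kg/h.
n11 = 1376.4 + 1514.5 = 2890.9 kg/h.

2891 kg/h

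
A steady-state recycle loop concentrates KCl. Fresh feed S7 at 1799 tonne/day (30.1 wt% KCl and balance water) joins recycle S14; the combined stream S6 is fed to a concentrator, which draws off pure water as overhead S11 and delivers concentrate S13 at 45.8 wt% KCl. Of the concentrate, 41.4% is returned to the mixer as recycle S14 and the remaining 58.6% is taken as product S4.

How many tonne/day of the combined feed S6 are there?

Overall KCl balance (none leaves overhead): KCl in fresh feed = KCl in product, i.e. 1799×0.301 = (1−0.414)·S13·0.458.
S13 = 541.5/(0.458×0.586) = 2017.6 tonne/day.
Recycle S14 = 0.414×2017.6 = 835.29 tonne/day.
Combined feed S6 = 1799 + 835.29 = 2634.3 tonne/day.

2634 tonne/day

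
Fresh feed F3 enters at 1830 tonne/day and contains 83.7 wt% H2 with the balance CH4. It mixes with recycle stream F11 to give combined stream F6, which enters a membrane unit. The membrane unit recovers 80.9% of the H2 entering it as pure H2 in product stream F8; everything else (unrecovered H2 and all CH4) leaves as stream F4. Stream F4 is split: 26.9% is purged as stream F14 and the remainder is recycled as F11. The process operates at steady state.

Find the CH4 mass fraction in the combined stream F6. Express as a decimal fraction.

CH4 enters only via F3 and leaves only via the purge: 1830×0.163 = 0.269×(CH4 in F4), and the membrane unit passes all CH4, so CH4 in F6 = CH4 in F4 = 1108.9 tonne/day.
H2 in F6: m_A = 1830×0.837 + (1−0.269)·(1−0.809)·m_A, so m_A = 1531.7/0.8604 = 1780.3 tonne/day.
F6 = 1780.3 + 1108.9 = 2889.2 tonne/day.
CH4 fraction in F6 = 1108.9/2889.2 = 0.384.

0.384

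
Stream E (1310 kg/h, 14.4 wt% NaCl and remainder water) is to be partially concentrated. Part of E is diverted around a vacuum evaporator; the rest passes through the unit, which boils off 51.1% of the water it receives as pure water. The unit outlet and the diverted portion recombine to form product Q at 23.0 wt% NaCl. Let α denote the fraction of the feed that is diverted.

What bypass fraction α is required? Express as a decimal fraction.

0.145

All 1310×0.144 = 188.64 kg/h of NaCl reaches Q, so Q = 188.64/0.230 = 820.17 kg/h and vapour = 489.83 kg/h.
The evaporator receives (1−α)·1310 of feed at 0.856 water and removes 0.511 of that water:
0.511×0.856×(1−α)×1310 = 489.83
(1−α) = 489.83/573.01 = 0.8548;  α = 0.1452.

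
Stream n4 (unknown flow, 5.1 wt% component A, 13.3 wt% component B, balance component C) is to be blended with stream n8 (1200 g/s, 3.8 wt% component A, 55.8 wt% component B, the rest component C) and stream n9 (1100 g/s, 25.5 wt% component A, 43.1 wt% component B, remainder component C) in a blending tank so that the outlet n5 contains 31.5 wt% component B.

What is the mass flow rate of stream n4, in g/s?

2303 g/s

Let n4 be the unknown flow. Total out = 2300 + n4.
component B balance: 1143.7 + 0.133·n4 = 0.315·(2300 + n4)
(0.133 − 0.315)·n4 = 0.315×2300 − 1143.7 = -419.2
n4 = -419.2 / -0.182 = 2303.3 g/s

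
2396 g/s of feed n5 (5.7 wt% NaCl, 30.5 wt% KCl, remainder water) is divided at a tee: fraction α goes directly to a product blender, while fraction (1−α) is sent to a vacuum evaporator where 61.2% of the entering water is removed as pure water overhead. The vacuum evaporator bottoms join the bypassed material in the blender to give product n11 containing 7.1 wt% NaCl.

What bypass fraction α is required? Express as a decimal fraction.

All 2396×0.057 = 136.57 g/s of NaCl reaches n11, so n11 = 136.57/0.071 = 1923.5 g/s and vapour = 472.45 g/s.
The evaporator receives (1−α)·2396 of feed at 0.638 water and removes 0.612 of that water:
0.612×0.638×(1−α)×2396 = 472.45
(1−α) = 472.45/935.53 = 0.5050;  α = 0.4950.

0.495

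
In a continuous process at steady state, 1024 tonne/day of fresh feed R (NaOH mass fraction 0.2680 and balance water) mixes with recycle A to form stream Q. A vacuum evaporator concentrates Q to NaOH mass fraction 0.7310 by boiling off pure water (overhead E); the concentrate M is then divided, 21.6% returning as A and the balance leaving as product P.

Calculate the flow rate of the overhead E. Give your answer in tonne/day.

648.6 tonne/day

Overall NaOH balance (none leaves overhead): NaOH in fresh feed = NaOH in product, i.e. 1024×0.268 = (1−0.216)·M·0.731.
M = 274.43/(0.731×0.784) = 478.85 tonne/day.
Recycle A = 0.216×478.85 = 103.43 tonne/day.
Combined feed Q = 1024 + 103.43 = 1127.4 tonne/day.
Overhead E = Q − M = 1127.4 − 478.85 = 648.58 tonne/day.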